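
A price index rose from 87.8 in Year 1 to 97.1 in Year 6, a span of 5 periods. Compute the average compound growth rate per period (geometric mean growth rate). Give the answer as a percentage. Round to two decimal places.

2.03%

Growth factor = (97.1/87.8)^(1/5) = (1.105923)^(1/5) = 1.020340
Growth rate = 1.020340 − 1 = 0.020340 = 2.0340%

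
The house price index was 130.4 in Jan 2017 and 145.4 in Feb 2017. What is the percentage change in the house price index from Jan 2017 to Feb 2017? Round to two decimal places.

Change = (145.4 − 130.4) / 130.4 × 100
       = 15.0 / 130.4 × 100 = 11.5031%

11.50%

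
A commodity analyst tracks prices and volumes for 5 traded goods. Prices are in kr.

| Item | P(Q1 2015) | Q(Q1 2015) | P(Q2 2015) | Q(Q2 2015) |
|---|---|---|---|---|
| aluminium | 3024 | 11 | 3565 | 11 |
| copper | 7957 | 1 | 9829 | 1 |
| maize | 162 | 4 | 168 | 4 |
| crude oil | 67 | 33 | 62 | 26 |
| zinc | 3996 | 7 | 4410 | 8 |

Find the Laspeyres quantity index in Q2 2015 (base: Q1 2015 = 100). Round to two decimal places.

104.90

Laspeyres quantity index uses base-period prices as weights.
ΣP(Q1 2015)·Q(Q2 2015) = 3024×11 + 7957×1 + 162×4 + 67×26 + 3996×8 = 33264 + 7957 + 648 + 1742 + 31968 = 75579
ΣP(Q1 2015)·Q(Q1 2015) = 3024×11 + 7957×1 + 162×4 + 67×33 + 3996×7 = 33264 + 7957 + 648 + 2211 + 27972 = 72052
Index = 75579 / 72052 × 100 = 104.8951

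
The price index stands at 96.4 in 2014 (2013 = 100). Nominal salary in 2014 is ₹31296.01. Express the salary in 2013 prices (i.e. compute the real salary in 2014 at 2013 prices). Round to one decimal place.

Real = Nominal ÷ (Index/100) = 31296.01 ÷ (96.4/100)
     = 31296.01 ÷ 0.964 = 32464.7407

32464.7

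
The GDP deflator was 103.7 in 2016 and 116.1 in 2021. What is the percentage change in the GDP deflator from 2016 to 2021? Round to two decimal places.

Change = (116.1 − 103.7) / 103.7 × 100
       = 12.4 / 103.7 × 100 = 11.9576%

11.96%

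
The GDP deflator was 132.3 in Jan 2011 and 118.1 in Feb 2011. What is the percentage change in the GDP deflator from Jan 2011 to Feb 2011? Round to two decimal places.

Change = (118.1 − 132.3) / 132.3 × 100
       = -14.2 / 132.3 × 100 = -10.7332%

-10.73%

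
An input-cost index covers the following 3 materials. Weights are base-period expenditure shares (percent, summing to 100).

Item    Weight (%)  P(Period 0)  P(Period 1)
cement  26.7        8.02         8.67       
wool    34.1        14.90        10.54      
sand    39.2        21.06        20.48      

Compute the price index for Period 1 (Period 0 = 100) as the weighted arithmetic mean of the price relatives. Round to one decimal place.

cement: 26.7 × (8.67/8.02) = 26.7 × 1.081047 = 28.8640
wool: 34.1 × (10.54/14.90) = 34.1 × 0.707383 = 24.1217
sand: 39.2 × (20.48/21.06) = 39.2 × 0.972460 = 38.1204
Index = Σ wᵢ·(p₁ᵢ/p₀ᵢ) = 28.8640 + 24.1217 + 38.1204 = 91.1061

91.1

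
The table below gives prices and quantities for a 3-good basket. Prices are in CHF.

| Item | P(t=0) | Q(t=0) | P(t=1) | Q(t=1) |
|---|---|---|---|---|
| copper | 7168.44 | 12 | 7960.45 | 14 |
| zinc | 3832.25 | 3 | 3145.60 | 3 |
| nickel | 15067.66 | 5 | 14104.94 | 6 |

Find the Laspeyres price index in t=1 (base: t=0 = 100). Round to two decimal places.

Laspeyres price index uses base-period quantities as weights.
ΣP(t=1)·Q(t=0) = 7960.45×12 + 3145.60×3 + 14104.94×5 = 95525.4 + 9436.8 + 70524.7 = 175486.9
ΣP(t=0)·Q(t=0) = 7168.44×12 + 3832.25×3 + 15067.66×5 = 86021.28 + 11496.75 + 75338.3 = 172856.33
Index = 175486.9 / 172856.33 × 100 = 101.5218

101.52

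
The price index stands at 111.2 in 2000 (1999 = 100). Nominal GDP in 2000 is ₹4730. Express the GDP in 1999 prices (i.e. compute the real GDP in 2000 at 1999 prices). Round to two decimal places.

Real = Nominal ÷ (Index/100) = 4730 ÷ (111.2/100)
     = 4730 ÷ 1.112 = 4253.5971

4253.60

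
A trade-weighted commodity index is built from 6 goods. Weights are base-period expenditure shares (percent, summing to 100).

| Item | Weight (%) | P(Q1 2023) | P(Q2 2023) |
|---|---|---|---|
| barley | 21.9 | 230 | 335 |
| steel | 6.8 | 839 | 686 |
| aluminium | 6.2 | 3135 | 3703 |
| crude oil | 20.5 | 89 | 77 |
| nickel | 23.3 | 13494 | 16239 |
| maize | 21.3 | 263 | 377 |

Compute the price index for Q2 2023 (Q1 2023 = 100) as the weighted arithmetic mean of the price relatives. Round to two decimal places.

121.09

barley: 21.9 × (335/230) = 21.9 × 1.456522 = 31.8978
steel: 6.8 × (686/839) = 6.8 × 0.817640 = 5.5600
aluminium: 6.2 × (3703/3135) = 6.2 × 1.181180 = 7.3233
crude oil: 20.5 × (77/89) = 20.5 × 0.865169 = 17.7360
nickel: 23.3 × (16239/13494) = 23.3 × 1.203424 = 28.0398
maize: 21.3 × (377/263) = 21.3 × 1.433460 = 30.5327
Index = Σ wᵢ·(p₁ᵢ/p₀ᵢ) = 31.8978 + 5.5600 + 7.3233 + 17.7360 + 28.0398 + 30.5327 = 121.0895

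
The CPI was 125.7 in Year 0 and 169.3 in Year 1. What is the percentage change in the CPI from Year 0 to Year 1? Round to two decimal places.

Change = (169.3 − 125.7) / 125.7 × 100
       = 43.6 / 125.7 × 100 = 34.6858%

34.69%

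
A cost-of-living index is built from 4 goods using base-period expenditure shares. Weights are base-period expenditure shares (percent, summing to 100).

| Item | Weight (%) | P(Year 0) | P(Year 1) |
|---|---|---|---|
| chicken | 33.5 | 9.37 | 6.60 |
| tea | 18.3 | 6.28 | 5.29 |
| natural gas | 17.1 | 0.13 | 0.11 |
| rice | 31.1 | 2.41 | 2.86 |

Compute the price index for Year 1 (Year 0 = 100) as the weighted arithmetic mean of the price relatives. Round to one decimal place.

90.4

chicken: 33.5 × (6.60/9.37) = 33.5 × 0.704376 = 23.5966
tea: 18.3 × (5.29/6.28) = 18.3 × 0.842357 = 15.4151
natural gas: 17.1 × (0.11/0.13) = 17.1 × 0.846154 = 14.4692
rice: 31.1 × (2.86/2.41) = 31.1 × 1.186722 = 36.9071
Index = Σ wᵢ·(p₁ᵢ/p₀ᵢ) = 23.5966 + 15.4151 + 14.4692 + 36.9071 = 90.3880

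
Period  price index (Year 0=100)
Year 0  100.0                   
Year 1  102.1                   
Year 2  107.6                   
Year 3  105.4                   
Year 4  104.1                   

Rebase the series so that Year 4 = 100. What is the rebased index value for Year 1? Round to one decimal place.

98.1

Rebased(Year 1) = 102.1 / 104.1 × 100 = 98.0788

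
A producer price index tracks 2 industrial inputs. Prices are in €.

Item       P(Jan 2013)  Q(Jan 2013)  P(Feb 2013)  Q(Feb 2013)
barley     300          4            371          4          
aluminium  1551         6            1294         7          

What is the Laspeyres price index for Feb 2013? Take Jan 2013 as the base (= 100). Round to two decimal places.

88.03

Laspeyres price index uses base-period quantities as weights.
ΣP(Feb 2013)·Q(Jan 2013) = 371×4 + 1294×6 = 1484 + 7764 = 9248
ΣP(Jan 2013)·Q(Jan 2013) = 300×4 + 1551×6 = 1200 + 9306 = 10506
Index = 9248 / 10506 × 100 = 88.0259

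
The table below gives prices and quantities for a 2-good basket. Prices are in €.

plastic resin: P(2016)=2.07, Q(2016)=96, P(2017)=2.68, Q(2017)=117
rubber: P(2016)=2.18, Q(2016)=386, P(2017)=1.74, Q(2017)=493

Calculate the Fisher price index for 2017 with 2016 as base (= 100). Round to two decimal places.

Laspeyres component (base-period weights):
ΣP(2017)Q(2016) = 2.68×96 + 1.74×386 = 257.28 + 671.64 = 928.92
ΣP(2016)Q(2016) = 2.07×96 + 2.18×386 = 198.72 + 841.48 = 1040.2
L = 928.92 / 1040.2 × 100 = 89.3021
Paasche component (current-period weights):
ΣP(2017)Q(2017) = 2.68×117 + 1.74×493 = 313.56 + 857.82 = 1171.38
ΣP(2016)Q(2017) = 2.07×117 + 2.18×493 = 242.19 + 1074.74 = 1316.93
P = 1171.38 / 1316.93 × 100 = 88.9478
Fisher = √(L × P) = √(89.3021 × 88.9478) = 89.1247

89.12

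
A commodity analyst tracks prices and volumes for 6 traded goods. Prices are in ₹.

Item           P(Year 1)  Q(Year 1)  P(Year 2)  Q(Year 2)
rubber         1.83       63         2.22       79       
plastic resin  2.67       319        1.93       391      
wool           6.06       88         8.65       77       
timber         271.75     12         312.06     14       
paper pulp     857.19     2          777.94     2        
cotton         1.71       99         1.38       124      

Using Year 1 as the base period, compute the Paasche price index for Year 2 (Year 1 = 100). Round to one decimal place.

Paasche price index uses current-period quantities as weights.
ΣP(Year 2)·Q(Year 2) = 2.22×79 + 1.93×391 + 8.65×77 + 312.06×14 + 777.94×2 + 1.38×124 = 175.38 + 754.63 + 666.05 + 4368.84 + 1555.88 + 171.12 = 7691.9
ΣP(Year 1)·Q(Year 2) = 1.83×79 + 2.67×391 + 6.06×77 + 271.75×14 + 857.19×2 + 1.71×124 = 144.57 + 1043.97 + 466.62 + 3804.5 + 1714.38 + 212.04 = 7386.08
Index = 7691.9 / 7386.08 × 100 = 104.1405

104.1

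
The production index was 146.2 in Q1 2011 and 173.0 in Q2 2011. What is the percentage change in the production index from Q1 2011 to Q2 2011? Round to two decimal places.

Change = (173.0 − 146.2) / 146.2 × 100
       = 26.8 / 146.2 × 100 = 18.3311%

18.33%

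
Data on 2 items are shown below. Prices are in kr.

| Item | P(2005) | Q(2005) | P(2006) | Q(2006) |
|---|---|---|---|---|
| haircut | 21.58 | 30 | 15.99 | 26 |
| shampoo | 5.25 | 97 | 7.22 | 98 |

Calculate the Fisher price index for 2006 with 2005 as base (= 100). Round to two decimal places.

Laspeyres component (base-period weights):
ΣP(2006)Q(2005) = 15.99×30 + 7.22×97 = 479.7 + 700.34 = 1180.04
ΣP(2005)Q(2005) = 21.58×30 + 5.25×97 = 647.4 + 509.25 = 1156.65
L = 1180.04 / 1156.65 × 100 = 102.0222
Paasche component (current-period weights):
ΣP(2006)Q(2006) = 15.99×26 + 7.22×98 = 415.74 + 707.56 = 1123.3
ΣP(2005)Q(2006) = 21.58×26 + 5.25×98 = 561.08 + 514.5 = 1075.58
P = 1123.3 / 1075.58 × 100 = 104.4367
Fisher = √(L × P) = √(102.0222 × 104.4367) = 103.2224

103.22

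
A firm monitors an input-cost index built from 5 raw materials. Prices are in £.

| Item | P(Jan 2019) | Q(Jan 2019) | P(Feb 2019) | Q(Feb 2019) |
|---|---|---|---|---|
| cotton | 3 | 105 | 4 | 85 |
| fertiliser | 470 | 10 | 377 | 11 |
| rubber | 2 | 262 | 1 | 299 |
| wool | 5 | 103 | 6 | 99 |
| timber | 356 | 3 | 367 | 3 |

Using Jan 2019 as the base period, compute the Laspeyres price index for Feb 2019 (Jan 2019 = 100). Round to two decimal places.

86.65

Laspeyres price index uses base-period quantities as weights.
ΣP(Feb 2019)·Q(Jan 2019) = 4×105 + 377×10 + 1×262 + 6×103 + 367×3 = 420 + 3770 + 262 + 618 + 1101 = 6171
ΣP(Jan 2019)·Q(Jan 2019) = 3×105 + 470×10 + 2×262 + 5×103 + 356×3 = 315 + 4700 + 524 + 515 + 1068 = 7122
Index = 6171 / 7122 × 100 = 86.6470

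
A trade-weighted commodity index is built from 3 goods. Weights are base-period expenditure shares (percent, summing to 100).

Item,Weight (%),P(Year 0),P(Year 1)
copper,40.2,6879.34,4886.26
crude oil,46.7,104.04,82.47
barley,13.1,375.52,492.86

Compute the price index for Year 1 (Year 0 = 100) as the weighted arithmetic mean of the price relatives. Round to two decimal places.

82.76

copper: 40.2 × (4886.26/6879.34) = 40.2 × 0.710280 = 28.5533
crude oil: 46.7 × (82.47/104.04) = 46.7 × 0.792676 = 37.0180
barley: 13.1 × (492.86/375.52) = 13.1 × 1.312473 = 17.1934
Index = Σ wᵢ·(p₁ᵢ/p₀ᵢ) = 28.5533 + 37.0180 + 17.1934 = 82.7646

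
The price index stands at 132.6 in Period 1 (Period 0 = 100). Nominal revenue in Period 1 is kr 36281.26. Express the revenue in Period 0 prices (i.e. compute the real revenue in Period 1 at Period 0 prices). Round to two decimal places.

27361.43

Real = Nominal ÷ (Index/100) = 36281.26 ÷ (132.6/100)
     = 36281.26 ÷ 1.326 = 27361.4329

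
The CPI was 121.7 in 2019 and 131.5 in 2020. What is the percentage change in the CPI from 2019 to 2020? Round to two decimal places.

8.05%

Change = (131.5 − 121.7) / 121.7 × 100
       = 9.8 / 121.7 × 100 = 8.0526%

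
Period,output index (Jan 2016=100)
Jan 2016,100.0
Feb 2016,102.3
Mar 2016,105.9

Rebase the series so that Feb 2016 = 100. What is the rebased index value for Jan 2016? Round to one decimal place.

97.8

Rebased(Jan 2016) = 100.0 / 102.3 × 100 = 97.7517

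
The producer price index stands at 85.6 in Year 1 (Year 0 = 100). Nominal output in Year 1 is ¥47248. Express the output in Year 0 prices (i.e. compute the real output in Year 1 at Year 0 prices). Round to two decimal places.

55196.26

Real = Nominal ÷ (Index/100) = 47248 ÷ (85.6/100)
     = 47248 ÷ 0.856 = 55196.2617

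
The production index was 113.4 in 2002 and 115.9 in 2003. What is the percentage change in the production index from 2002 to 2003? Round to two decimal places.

Change = (115.9 − 113.4) / 113.4 × 100
       = 2.5 / 113.4 × 100 = 2.2046%

2.20%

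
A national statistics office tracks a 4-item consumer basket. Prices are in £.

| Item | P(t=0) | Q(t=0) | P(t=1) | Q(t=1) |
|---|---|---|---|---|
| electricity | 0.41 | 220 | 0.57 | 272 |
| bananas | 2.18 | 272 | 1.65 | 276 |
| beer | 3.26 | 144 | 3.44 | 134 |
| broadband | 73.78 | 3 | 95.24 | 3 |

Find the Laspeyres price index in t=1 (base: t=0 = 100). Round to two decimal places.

98.64

Laspeyres price index uses base-period quantities as weights.
ΣP(t=1)·Q(t=0) = 0.57×220 + 1.65×272 + 3.44×144 + 95.24×3 = 125.4 + 448.8 + 495.36 + 285.72 = 1355.28
ΣP(t=0)·Q(t=0) = 0.41×220 + 2.18×272 + 3.26×144 + 73.78×3 = 90.2 + 592.96 + 469.44 + 221.34 = 1373.94
Index = 1355.28 / 1373.94 × 100 = 98.6419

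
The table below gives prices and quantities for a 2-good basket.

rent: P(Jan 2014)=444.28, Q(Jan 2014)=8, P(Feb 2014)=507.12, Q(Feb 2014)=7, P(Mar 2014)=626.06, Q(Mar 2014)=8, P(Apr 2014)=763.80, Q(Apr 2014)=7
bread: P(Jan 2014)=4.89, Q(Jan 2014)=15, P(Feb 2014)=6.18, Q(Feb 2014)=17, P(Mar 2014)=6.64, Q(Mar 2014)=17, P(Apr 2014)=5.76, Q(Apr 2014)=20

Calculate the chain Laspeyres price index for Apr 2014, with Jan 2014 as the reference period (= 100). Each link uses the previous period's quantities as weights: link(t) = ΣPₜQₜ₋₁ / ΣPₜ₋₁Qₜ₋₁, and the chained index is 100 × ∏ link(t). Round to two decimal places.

Link Jan 2014→Feb 2014:
ΣP(Feb 2014)Q(Jan 2014) = 507.12×8 + 6.18×15 = 4056.96 + 92.7 = 4149.66
ΣP(Jan 2014)Q(Jan 2014) = 444.28×8 + 4.89×15 = 3554.24 + 73.35 = 3627.59
link = 4149.66/3627.59 = 1.143916
Link Feb 2014→Mar 2014:
ΣP(Mar 2014)Q(Feb 2014) = 626.06×7 + 6.64×17 = 4382.42 + 112.88 = 4495.3
ΣP(Feb 2014)Q(Feb 2014) = 507.12×7 + 6.18×17 = 3549.84 + 105.06 = 3654.9
link = 4495.3/3654.9 = 1.229938
Link Mar 2014→Apr 2014:
ΣP(Apr 2014)Q(Mar 2014) = 763.80×8 + 5.76×17 = 6110.4 + 97.92 = 6208.32
ΣP(Mar 2014)Q(Mar 2014) = 626.06×8 + 6.64×17 = 5008.48 + 112.88 = 5121.36
link = 6208.32/5121.36 = 1.212240
Chained index = 100 × 1.143916 × 1.229938 × 1.212240 = 170.5557

170.56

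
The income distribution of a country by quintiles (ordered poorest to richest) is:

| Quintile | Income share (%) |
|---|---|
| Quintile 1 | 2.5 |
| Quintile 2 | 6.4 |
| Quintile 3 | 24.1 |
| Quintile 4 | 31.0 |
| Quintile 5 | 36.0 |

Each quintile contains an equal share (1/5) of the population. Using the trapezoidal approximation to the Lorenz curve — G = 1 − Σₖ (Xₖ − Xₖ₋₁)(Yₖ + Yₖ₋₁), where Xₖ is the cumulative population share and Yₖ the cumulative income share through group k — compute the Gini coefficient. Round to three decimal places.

0.366

Cumulative income shares Yₖ: 0.0250, 0.0890, 0.3300, 0.6400, 1.0000
Σ (Xₖ−Xₖ₋₁)(Yₖ+Yₖ₋₁) = (1/5)(0.0250+0.0000) + (1/5)(0.0890+0.0250) + (1/5)(0.3300+0.0890) + (1/5)(0.6400+0.3300) + (1/5)(1.0000+0.6400)
  = 0.0050 + 0.0228 + 0.0838 + 0.1940 + 0.3280 = 0.6336
G = 1 − 0.6336 = 0.3664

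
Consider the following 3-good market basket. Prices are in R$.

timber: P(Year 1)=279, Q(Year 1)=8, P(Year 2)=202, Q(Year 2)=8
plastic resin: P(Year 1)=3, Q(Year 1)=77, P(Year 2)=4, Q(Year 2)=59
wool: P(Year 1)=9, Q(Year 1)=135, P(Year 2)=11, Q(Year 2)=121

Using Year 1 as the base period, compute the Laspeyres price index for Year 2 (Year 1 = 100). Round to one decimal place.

92.7

Laspeyres price index uses base-period quantities as weights.
ΣP(Year 2)·Q(Year 1) = 202×8 + 4×77 + 11×135 = 1616 + 308 + 1485 = 3409
ΣP(Year 1)·Q(Year 1) = 279×8 + 3×77 + 9×135 = 2232 + 231 + 1215 = 3678
Index = 3409 / 3678 × 100 = 92.6862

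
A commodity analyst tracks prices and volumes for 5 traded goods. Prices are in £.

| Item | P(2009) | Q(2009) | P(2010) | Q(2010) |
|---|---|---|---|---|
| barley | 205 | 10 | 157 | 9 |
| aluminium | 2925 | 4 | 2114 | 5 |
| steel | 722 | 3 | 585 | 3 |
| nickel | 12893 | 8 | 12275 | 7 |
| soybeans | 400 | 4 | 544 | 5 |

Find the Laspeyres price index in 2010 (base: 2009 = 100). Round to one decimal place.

93.0

Laspeyres price index uses base-period quantities as weights.
ΣP(2010)·Q(2009) = 157×10 + 2114×4 + 585×3 + 12275×8 + 544×4 = 1570 + 8456 + 1755 + 98200 + 2176 = 112157
ΣP(2009)·Q(2009) = 205×10 + 2925×4 + 722×3 + 12893×8 + 400×4 = 2050 + 11700 + 2166 + 103144 + 1600 = 120660
Index = 112157 / 120660 × 100 = 92.9529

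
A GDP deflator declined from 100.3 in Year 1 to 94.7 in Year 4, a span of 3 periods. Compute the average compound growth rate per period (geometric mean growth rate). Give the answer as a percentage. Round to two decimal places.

-1.90%

Growth factor = (94.7/100.3)^(1/3) = (0.944167)^(1/3) = 0.981032
Growth rate = 0.981032 − 1 = -0.018968 = -1.8968%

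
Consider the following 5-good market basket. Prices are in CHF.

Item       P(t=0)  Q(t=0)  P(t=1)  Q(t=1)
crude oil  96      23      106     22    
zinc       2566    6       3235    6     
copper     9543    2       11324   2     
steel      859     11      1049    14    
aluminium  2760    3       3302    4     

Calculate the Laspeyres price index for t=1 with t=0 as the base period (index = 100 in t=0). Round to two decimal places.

Laspeyres price index uses base-period quantities as weights.
ΣP(t=1)·Q(t=0) = 106×23 + 3235×6 + 11324×2 + 1049×11 + 3302×3 = 2438 + 19410 + 22648 + 11539 + 9906 = 65941
ΣP(t=0)·Q(t=0) = 96×23 + 2566×6 + 9543×2 + 859×11 + 2760×3 = 2208 + 15396 + 19086 + 9449 + 8280 = 54419
Index = 65941 / 54419 × 100 = 121.1728

121.17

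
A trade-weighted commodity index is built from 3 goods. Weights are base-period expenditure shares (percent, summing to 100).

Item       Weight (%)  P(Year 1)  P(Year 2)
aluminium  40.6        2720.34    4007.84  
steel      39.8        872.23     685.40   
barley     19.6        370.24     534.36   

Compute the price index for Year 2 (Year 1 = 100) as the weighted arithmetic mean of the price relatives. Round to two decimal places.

119.38

aluminium: 40.6 × (4007.84/2720.34) = 40.6 × 1.473286 = 59.8154
steel: 39.8 × (685.40/872.23) = 39.8 × 0.785802 = 31.2749
barley: 19.6 × (534.36/370.24) = 19.6 × 1.443280 = 28.2883
Index = Σ wᵢ·(p₁ᵢ/p₀ᵢ) = 59.8154 + 31.2749 + 28.2883 = 119.3786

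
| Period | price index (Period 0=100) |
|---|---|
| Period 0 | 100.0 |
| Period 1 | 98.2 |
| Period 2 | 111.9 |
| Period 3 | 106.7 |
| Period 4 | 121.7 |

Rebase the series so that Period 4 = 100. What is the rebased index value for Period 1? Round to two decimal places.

Rebased(Period 1) = 98.2 / 121.7 × 100 = 80.6902

80.69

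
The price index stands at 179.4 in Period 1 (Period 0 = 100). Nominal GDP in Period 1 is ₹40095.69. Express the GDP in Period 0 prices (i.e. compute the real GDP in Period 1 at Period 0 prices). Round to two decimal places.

Real = Nominal ÷ (Index/100) = 40095.69 ÷ (179.4/100)
     = 40095.69 ÷ 1.794 = 22349.8829

22349.88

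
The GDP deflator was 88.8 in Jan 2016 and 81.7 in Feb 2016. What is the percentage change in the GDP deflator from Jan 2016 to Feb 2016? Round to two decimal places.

-8.00%

Change = (81.7 − 88.8) / 88.8 × 100
       = -7.1 / 88.8 × 100 = -7.9955%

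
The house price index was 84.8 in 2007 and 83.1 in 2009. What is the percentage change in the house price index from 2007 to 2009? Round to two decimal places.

Change = (83.1 − 84.8) / 84.8 × 100
       = -1.7 / 84.8 × 100 = -2.0047%

-2.00%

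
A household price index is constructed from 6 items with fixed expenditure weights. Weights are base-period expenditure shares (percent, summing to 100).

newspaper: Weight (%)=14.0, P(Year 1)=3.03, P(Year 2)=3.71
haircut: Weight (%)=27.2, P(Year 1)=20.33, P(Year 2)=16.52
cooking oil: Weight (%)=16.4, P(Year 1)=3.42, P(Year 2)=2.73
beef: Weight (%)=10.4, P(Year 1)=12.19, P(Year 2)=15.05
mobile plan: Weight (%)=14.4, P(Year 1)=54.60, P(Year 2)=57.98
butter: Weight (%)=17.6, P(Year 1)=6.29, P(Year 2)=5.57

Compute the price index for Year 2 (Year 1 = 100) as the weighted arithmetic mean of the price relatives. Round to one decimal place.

96.1

newspaper: 14.0 × (3.71/3.03) = 14.0 × 1.224422 = 17.1419
haircut: 27.2 × (16.52/20.33) = 27.2 × 0.812592 = 22.1025
cooking oil: 16.4 × (2.73/3.42) = 16.4 × 0.798246 = 13.0912
beef: 10.4 × (15.05/12.19) = 10.4 × 1.234619 = 12.8400
mobile plan: 14.4 × (57.98/54.60) = 14.4 × 1.061905 = 15.2914
butter: 17.6 × (5.57/6.29) = 17.6 × 0.885533 = 15.5854
Index = Σ wᵢ·(p₁ᵢ/p₀ᵢ) = 17.1419 + 22.1025 + 13.0912 + 12.8400 + 15.2914 + 15.5854 = 96.0525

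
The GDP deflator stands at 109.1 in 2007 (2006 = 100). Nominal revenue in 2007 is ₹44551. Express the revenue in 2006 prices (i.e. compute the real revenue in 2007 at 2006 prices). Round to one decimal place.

Real = Nominal ÷ (Index/100) = 44551 ÷ (109.1/100)
     = 44551 ÷ 1.091 = 40835.0137

40835.0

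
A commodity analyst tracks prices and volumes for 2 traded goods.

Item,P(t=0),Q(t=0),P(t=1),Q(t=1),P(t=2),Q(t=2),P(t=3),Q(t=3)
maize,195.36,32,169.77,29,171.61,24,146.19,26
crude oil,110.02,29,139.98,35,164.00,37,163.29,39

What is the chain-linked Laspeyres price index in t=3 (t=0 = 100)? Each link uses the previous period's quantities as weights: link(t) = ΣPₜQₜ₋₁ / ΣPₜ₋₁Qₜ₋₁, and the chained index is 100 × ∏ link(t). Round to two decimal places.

Link t=0→t=1:
ΣP(t=1)Q(t=0) = 169.77×32 + 139.98×29 = 5432.64 + 4059.42 = 9492.06
ΣP(t=0)Q(t=0) = 195.36×32 + 110.02×29 = 6251.52 + 3190.58 = 9442.1
link = 9492.06/9442.1 = 1.005291
Link t=1→t=2:
ΣP(t=2)Q(t=1) = 171.61×29 + 164.00×35 = 4976.69 + 5740 = 10716.69
ΣP(t=1)Q(t=1) = 169.77×29 + 139.98×35 = 4923.33 + 4899.3 = 9822.63
link = 10716.69/9822.63 = 1.091020
Link t=2→t=3:
ΣP(t=3)Q(t=2) = 146.19×24 + 163.29×37 = 3508.56 + 6041.73 = 9550.29
ΣP(t=2)Q(t=2) = 171.61×24 + 164.00×37 = 4118.64 + 6068 = 10186.64
link = 9550.29/10186.64 = 0.937531
Chained index = 100 × 1.005291 × 1.091020 × 0.937531 = 102.8278

102.83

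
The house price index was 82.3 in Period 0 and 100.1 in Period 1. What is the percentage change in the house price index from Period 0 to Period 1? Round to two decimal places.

Change = (100.1 − 82.3) / 82.3 × 100
       = 17.8 / 82.3 × 100 = 21.6282%

21.63%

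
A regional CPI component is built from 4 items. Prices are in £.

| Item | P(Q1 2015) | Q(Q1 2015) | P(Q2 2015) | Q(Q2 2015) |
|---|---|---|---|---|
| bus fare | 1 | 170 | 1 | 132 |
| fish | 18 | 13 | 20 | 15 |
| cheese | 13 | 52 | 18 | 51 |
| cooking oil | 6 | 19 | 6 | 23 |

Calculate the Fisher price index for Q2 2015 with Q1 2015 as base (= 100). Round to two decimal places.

123.82

Laspeyres component (base-period weights):
ΣP(Q2 2015)Q(Q1 2015) = 1×170 + 20×13 + 18×52 + 6×19 = 170 + 260 + 936 + 114 = 1480
ΣP(Q1 2015)Q(Q1 2015) = 1×170 + 18×13 + 13×52 + 6×19 = 170 + 234 + 676 + 114 = 1194
L = 1480 / 1194 × 100 = 123.9531
Paasche component (current-period weights):
ΣP(Q2 2015)Q(Q2 2015) = 1×132 + 20×15 + 18×51 + 6×23 = 132 + 300 + 918 + 138 = 1488
ΣP(Q1 2015)Q(Q2 2015) = 1×132 + 18×15 + 13×51 + 6×23 = 132 + 270 + 663 + 138 = 1203
P = 1488 / 1203 × 100 = 123.6908
Fisher = √(L × P) = √(123.9531 × 123.6908) = 123.8219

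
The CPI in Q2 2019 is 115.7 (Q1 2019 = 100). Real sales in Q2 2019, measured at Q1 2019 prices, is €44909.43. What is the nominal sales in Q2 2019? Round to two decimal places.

51960.21

Nominal = Real × (Index/100) = 44909.43 × (115.7/100)
        = 44909.43 × 1.157 = 51960.2105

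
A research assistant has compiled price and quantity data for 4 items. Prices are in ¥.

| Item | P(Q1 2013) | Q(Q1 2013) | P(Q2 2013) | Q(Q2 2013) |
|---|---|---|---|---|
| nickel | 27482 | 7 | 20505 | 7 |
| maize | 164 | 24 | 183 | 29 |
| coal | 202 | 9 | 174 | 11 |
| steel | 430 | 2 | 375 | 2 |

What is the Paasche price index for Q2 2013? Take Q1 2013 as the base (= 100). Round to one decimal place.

75.7

Paasche price index uses current-period quantities as weights.
ΣP(Q2 2013)·Q(Q2 2013) = 20505×7 + 183×29 + 174×11 + 375×2 = 143535 + 5307 + 1914 + 750 = 151506
ΣP(Q1 2013)·Q(Q2 2013) = 27482×7 + 164×29 + 202×11 + 430×2 = 192374 + 4756 + 2222 + 860 = 200212
Index = 151506 / 200212 × 100 = 75.6728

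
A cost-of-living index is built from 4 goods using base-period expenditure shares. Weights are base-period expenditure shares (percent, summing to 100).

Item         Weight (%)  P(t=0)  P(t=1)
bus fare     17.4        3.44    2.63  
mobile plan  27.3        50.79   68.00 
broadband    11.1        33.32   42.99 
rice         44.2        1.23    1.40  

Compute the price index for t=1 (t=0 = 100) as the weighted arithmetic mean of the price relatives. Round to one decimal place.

bus fare: 17.4 × (2.63/3.44) = 17.4 × 0.764535 = 13.3029
mobile plan: 27.3 × (68.00/50.79) = 27.3 × 1.338846 = 36.5505
broadband: 11.1 × (42.99/33.32) = 11.1 × 1.290216 = 14.3214
rice: 44.2 × (1.40/1.23) = 44.2 × 1.138211 = 50.3089
Index = Σ wᵢ·(p₁ᵢ/p₀ᵢ) = 13.3029 + 36.5505 + 14.3214 + 50.3089 = 114.4838

114.5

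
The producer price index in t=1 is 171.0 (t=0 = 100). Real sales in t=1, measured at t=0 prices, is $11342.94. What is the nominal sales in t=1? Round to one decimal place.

19396.4

Nominal = Real × (Index/100) = 11342.94 × (171.0/100)
        = 11342.94 × 1.710 = 19396.4274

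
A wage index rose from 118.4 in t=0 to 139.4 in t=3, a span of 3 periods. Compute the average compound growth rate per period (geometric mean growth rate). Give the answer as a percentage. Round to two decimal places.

Growth factor = (139.4/118.4)^(1/3) = (1.177365)^(1/3) = 1.055935
Growth rate = 1.055935 − 1 = 0.055935 = 5.5935%

5.59%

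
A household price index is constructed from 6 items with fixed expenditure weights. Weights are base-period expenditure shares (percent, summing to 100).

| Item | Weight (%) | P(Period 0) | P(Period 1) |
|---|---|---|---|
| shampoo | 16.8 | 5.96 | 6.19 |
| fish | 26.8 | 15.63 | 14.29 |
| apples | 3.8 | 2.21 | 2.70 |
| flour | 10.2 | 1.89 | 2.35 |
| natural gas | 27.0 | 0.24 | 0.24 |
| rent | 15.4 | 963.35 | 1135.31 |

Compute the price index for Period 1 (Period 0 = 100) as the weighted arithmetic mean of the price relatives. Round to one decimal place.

104.4

shampoo: 16.8 × (6.19/5.96) = 16.8 × 1.038591 = 17.4483
fish: 26.8 × (14.29/15.63) = 26.8 × 0.914267 = 24.5024
apples: 3.8 × (2.70/2.21) = 3.8 × 1.221719 = 4.6425
flour: 10.2 × (2.35/1.89) = 10.2 × 1.243386 = 12.6825
natural gas: 27.0 × (0.24/0.24) = 27.0 × 1.000000 = 27.0000
rent: 15.4 × (1135.31/963.35) = 15.4 × 1.178502 = 18.1489
Index = Σ wᵢ·(p₁ᵢ/p₀ᵢ) = 17.4483 + 24.5024 + 4.6425 + 12.6825 + 27.0000 + 18.1489 = 104.4247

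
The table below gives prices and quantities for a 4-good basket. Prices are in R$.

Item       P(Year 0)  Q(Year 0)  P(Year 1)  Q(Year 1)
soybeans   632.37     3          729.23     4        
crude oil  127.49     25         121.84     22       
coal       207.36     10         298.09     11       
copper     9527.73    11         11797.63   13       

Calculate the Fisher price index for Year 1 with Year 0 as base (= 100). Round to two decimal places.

Laspeyres component (base-period weights):
ΣP(Year 1)Q(Year 0) = 729.23×3 + 121.84×25 + 298.09×10 + 11797.63×11 = 2187.69 + 3046 + 2980.9 + 129773.93 = 137988.52
ΣP(Year 0)Q(Year 0) = 632.37×3 + 127.49×25 + 207.36×10 + 9527.73×11 = 1897.11 + 3187.25 + 2073.6 + 104805.03 = 111962.99
L = 137988.52 / 111962.99 × 100 = 123.2448
Paasche component (current-period weights):
ΣP(Year 1)Q(Year 1) = 729.23×4 + 121.84×22 + 298.09×11 + 11797.63×13 = 2916.92 + 2680.48 + 3278.99 + 153369.19 = 162245.58
ΣP(Year 0)Q(Year 1) = 632.37×4 + 127.49×22 + 207.36×11 + 9527.73×13 = 2529.48 + 2804.78 + 2280.96 + 123860.49 = 131475.71
P = 162245.58 / 131475.71 × 100 = 123.4035
Fisher = √(L × P) = √(123.2448 × 123.4035) = 123.3241

123.32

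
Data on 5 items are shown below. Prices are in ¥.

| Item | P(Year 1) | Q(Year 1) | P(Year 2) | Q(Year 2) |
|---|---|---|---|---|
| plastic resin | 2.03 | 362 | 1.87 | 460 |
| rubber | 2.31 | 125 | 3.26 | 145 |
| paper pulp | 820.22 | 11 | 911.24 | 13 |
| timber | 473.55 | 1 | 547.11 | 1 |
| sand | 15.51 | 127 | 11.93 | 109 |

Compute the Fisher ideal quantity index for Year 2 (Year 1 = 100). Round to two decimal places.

113.48

Laspeyres component (base-period weights):
ΣP(Year 1)Q(Year 2) = 2.03×460 + 2.31×145 + 820.22×13 + 473.55×1 + 15.51×109 = 933.8 + 334.95 + 10662.86 + 473.55 + 1690.59 = 14095.75
ΣP(Year 1)Q(Year 1) = 2.03×362 + 2.31×125 + 820.22×11 + 473.55×1 + 15.51×127 = 734.86 + 288.75 + 9022.42 + 473.55 + 1969.77 = 12489.35
L = 14095.75 / 12489.35 × 100 = 112.8622
Paasche component (current-period weights):
ΣP(Year 2)Q(Year 2) = 1.87×460 + 3.26×145 + 911.24×13 + 547.11×1 + 11.93×109 = 860.2 + 472.7 + 11846.12 + 547.11 + 1300.37 = 15026.5
ΣP(Year 2)Q(Year 1) = 1.87×362 + 3.26×125 + 911.24×11 + 547.11×1 + 11.93×127 = 676.94 + 407.5 + 10023.64 + 547.11 + 1515.11 = 13170.3
P = 15026.5 / 13170.3 × 100 = 114.0938
Fisher = √(L × P) = √(112.8622 × 114.0938) = 113.4763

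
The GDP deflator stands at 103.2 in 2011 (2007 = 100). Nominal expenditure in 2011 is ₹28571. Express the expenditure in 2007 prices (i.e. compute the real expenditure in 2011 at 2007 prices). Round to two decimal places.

27685.08

Real = Nominal ÷ (Index/100) = 28571 ÷ (103.2/100)
     = 28571 ÷ 1.032 = 27685.0775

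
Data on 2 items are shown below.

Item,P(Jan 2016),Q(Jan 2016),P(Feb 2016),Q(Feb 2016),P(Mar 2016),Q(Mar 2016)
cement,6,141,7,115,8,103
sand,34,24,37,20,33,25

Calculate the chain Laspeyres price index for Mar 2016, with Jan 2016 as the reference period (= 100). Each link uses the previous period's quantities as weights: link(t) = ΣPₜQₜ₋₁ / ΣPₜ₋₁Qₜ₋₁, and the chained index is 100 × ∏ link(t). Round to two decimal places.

115.37

Link Jan 2016→Feb 2016:
ΣP(Feb 2016)Q(Jan 2016) = 7×141 + 37×24 = 987 + 888 = 1875
ΣP(Jan 2016)Q(Jan 2016) = 6×141 + 34×24 = 846 + 816 = 1662
link = 1875/1662 = 1.128159
Link Feb 2016→Mar 2016:
ΣP(Mar 2016)Q(Feb 2016) = 8×115 + 33×20 = 920 + 660 = 1580
ΣP(Feb 2016)Q(Feb 2016) = 7×115 + 37×20 = 805 + 740 = 1545
link = 1580/1545 = 1.022654
Chained index = 100 × 1.128159 × 1.022654 = 115.3716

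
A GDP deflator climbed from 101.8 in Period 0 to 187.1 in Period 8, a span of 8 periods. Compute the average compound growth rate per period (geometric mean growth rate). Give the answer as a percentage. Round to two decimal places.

7.90%

Growth factor = (187.1/101.8)^(1/8) = (1.837917)^(1/8) = 1.079048
Growth rate = 1.079048 − 1 = 0.079048 = 7.9048%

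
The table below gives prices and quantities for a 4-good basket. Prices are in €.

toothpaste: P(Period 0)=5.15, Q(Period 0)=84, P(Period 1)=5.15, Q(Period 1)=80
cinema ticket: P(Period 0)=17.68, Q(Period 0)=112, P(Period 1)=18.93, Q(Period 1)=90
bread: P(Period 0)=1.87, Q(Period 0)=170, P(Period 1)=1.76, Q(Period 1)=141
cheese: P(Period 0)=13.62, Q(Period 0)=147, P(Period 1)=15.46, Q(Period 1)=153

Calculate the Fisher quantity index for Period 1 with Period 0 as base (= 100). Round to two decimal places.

Laspeyres component (base-period weights):
ΣP(Period 0)Q(Period 1) = 5.15×80 + 17.68×90 + 1.87×141 + 13.62×153 = 412 + 1591.2 + 263.67 + 2083.86 = 4350.73
ΣP(Period 0)Q(Period 0) = 5.15×84 + 17.68×112 + 1.87×170 + 13.62×147 = 432.6 + 1980.16 + 317.9 + 2002.14 = 4732.8
L = 4350.73 / 4732.8 × 100 = 91.9272
Paasche component (current-period weights):
ΣP(Period 1)Q(Period 1) = 5.15×80 + 18.93×90 + 1.76×141 + 15.46×153 = 412 + 1703.7 + 248.16 + 2365.38 = 4729.24
ΣP(Period 1)Q(Period 0) = 5.15×84 + 18.93×112 + 1.76×170 + 15.46×147 = 432.6 + 2120.16 + 299.2 + 2272.62 = 5124.58
P = 4729.24 / 5124.58 × 100 = 92.2854
Fisher = √(L × P) = √(91.9272 × 92.2854) = 92.1061

92.11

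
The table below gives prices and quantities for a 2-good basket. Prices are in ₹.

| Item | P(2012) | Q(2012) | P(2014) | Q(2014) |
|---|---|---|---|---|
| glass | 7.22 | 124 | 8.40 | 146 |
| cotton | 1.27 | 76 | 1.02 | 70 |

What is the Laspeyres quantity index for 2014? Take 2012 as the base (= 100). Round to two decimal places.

115.25

Laspeyres quantity index uses base-period prices as weights.
ΣP(2012)·Q(2014) = 7.22×146 + 1.27×70 = 1054.12 + 88.9 = 1143.02
ΣP(2012)·Q(2012) = 7.22×124 + 1.27×76 = 895.28 + 96.52 = 991.8
Index = 1143.02 / 991.8 × 100 = 115.2470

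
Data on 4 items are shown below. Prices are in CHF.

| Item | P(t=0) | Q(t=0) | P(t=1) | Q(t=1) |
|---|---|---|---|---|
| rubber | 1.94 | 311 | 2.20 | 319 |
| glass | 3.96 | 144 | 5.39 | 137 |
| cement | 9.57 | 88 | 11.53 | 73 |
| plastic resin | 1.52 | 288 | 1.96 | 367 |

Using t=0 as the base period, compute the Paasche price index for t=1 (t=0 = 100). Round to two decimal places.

Paasche price index uses current-period quantities as weights.
ΣP(t=1)·Q(t=1) = 2.20×319 + 5.39×137 + 11.53×73 + 1.96×367 = 701.8 + 738.43 + 841.69 + 719.32 = 3001.24
ΣP(t=0)·Q(t=1) = 1.94×319 + 3.96×137 + 9.57×73 + 1.52×367 = 618.86 + 542.52 + 698.61 + 557.84 = 2417.83
Index = 3001.24 / 2417.83 × 100 = 124.1295

124.13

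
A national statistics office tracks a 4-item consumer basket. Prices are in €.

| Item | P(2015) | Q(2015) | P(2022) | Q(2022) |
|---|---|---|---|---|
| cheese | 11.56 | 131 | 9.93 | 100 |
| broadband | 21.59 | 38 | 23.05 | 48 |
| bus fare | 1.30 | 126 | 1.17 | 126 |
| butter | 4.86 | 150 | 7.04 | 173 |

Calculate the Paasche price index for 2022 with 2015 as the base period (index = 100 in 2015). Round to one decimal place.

108.4

Paasche price index uses current-period quantities as weights.
ΣP(2022)·Q(2022) = 9.93×100 + 23.05×48 + 1.17×126 + 7.04×173 = 993 + 1106.4 + 147.42 + 1217.92 = 3464.74
ΣP(2015)·Q(2022) = 11.56×100 + 21.59×48 + 1.30×126 + 4.86×173 = 1156 + 1036.32 + 163.8 + 840.78 = 3196.9
Index = 3464.74 / 3196.9 × 100 = 108.3781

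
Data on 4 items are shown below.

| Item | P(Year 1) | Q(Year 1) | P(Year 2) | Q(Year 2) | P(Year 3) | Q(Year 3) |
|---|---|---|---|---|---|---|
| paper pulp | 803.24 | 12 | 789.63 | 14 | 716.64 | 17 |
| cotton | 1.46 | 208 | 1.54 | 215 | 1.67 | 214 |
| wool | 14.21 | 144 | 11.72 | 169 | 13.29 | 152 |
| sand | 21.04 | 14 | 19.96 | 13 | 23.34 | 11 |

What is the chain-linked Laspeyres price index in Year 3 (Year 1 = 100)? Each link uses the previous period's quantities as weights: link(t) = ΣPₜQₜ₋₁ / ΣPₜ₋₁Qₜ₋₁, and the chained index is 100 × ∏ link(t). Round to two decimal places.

Link Year 1→Year 2:
ΣP(Year 2)Q(Year 1) = 789.63×12 + 1.54×208 + 11.72×144 + 19.96×14 = 9475.56 + 320.32 + 1687.68 + 279.44 = 11763
ΣP(Year 1)Q(Year 1) = 803.24×12 + 1.46×208 + 14.21×144 + 21.04×14 = 9638.88 + 303.68 + 2046.24 + 294.56 = 12283.36
link = 11763/12283.36 = 0.957637
Link Year 2→Year 3:
ΣP(Year 3)Q(Year 2) = 716.64×14 + 1.67×215 + 13.29×169 + 23.34×13 = 10032.96 + 359.05 + 2246.01 + 303.42 = 12941.44
ΣP(Year 2)Q(Year 2) = 789.63×14 + 1.54×215 + 11.72×169 + 19.96×13 = 11054.82 + 331.1 + 1980.68 + 259.48 = 13626.08
link = 12941.44/13626.08 = 0.949755
Chained index = 100 × 0.957637 × 0.949755 = 90.9521

90.95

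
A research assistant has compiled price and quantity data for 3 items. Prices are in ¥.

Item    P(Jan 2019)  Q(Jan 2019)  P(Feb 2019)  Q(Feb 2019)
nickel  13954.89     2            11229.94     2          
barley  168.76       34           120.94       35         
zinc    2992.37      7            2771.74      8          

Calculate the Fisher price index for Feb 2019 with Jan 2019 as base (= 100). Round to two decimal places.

84.41

Laspeyres component (base-period weights):
ΣP(Feb 2019)Q(Jan 2019) = 11229.94×2 + 120.94×34 + 2771.74×7 = 22459.88 + 4111.96 + 19402.18 = 45974.02
ΣP(Jan 2019)Q(Jan 2019) = 13954.89×2 + 168.76×34 + 2992.37×7 = 27909.78 + 5737.84 + 20946.59 = 54594.21
L = 45974.02 / 54594.21 × 100 = 84.2104
Paasche component (current-period weights):
ΣP(Feb 2019)Q(Feb 2019) = 11229.94×2 + 120.94×35 + 2771.74×8 = 22459.88 + 4232.9 + 22173.92 = 48866.7
ΣP(Jan 2019)Q(Feb 2019) = 13954.89×2 + 168.76×35 + 2992.37×8 = 27909.78 + 5906.6 + 23938.96 = 57755.34
P = 48866.7 / 57755.34 × 100 = 84.6098
Fisher = √(L × P) = √(84.2104 × 84.6098) = 84.4099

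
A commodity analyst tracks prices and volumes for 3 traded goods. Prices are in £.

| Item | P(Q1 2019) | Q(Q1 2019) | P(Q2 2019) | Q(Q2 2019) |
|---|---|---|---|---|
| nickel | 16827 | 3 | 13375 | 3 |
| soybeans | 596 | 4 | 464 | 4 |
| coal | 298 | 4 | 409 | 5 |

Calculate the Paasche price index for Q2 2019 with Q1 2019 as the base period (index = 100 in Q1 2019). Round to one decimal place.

81.0

Paasche price index uses current-period quantities as weights.
ΣP(Q2 2019)·Q(Q2 2019) = 13375×3 + 464×4 + 409×5 = 40125 + 1856 + 2045 = 44026
ΣP(Q1 2019)·Q(Q2 2019) = 16827×3 + 596×4 + 298×5 = 50481 + 2384 + 1490 = 54355
Index = 44026 / 54355 × 100 = 80.9971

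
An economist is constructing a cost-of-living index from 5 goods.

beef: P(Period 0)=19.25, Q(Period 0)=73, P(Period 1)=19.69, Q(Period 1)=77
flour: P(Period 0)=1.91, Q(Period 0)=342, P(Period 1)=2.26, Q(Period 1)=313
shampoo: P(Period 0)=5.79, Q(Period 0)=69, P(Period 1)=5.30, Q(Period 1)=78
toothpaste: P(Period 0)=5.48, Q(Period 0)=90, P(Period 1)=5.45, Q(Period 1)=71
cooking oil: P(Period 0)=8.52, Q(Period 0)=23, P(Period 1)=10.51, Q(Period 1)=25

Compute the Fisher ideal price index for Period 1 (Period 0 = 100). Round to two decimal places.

105.00

Laspeyres component (base-period weights):
ΣP(Period 1)Q(Period 0) = 19.69×73 + 2.26×342 + 5.30×69 + 5.45×90 + 10.51×23 = 1437.37 + 772.92 + 365.7 + 490.5 + 241.73 = 3308.22
ΣP(Period 0)Q(Period 0) = 19.25×73 + 1.91×342 + 5.79×69 + 5.48×90 + 8.52×23 = 1405.25 + 653.22 + 399.51 + 493.2 + 195.96 = 3147.14
L = 3308.22 / 3147.14 × 100 = 105.1183
Paasche component (current-period weights):
ΣP(Period 1)Q(Period 1) = 19.69×77 + 2.26×313 + 5.30×78 + 5.45×71 + 10.51×25 = 1516.13 + 707.38 + 413.4 + 386.95 + 262.75 = 3286.61
ΣP(Period 0)Q(Period 1) = 19.25×77 + 1.91×313 + 5.79×78 + 5.48×71 + 8.52×25 = 1482.25 + 597.83 + 451.62 + 389.08 + 213 = 3133.78
P = 3286.61 / 3133.78 × 100 = 104.8769
Fisher = √(L × P) = √(105.1183 × 104.8769) = 104.9975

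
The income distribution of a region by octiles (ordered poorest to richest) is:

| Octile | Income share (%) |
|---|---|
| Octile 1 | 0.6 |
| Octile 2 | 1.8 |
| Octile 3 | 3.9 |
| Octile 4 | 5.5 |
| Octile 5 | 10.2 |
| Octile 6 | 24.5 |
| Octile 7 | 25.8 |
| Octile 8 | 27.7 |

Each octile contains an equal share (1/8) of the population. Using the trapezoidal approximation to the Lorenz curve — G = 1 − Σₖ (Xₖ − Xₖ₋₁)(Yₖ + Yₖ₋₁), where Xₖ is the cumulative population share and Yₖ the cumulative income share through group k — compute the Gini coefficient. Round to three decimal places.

0.470

Cumulative income shares Yₖ: 0.0060, 0.0240, 0.0630, 0.1180, 0.2200, 0.4650, 0.7230, 1.0000
Σ (Xₖ−Xₖ₋₁)(Yₖ+Yₖ₋₁) = (1/8)(0.0060+0.0000) + (1/8)(0.0240+0.0060) + (1/8)(0.0630+0.0240) + (1/8)(0.1180+0.0630) + (1/8)(0.2200+0.1180) + (1/8)(0.4650+0.2200) + (1/8)(0.7230+0.4650) + (1/8)(1.0000+0.7230)
  = 0.0008 + 0.0037 + 0.0109 + 0.0226 + 0.0422 + 0.0856 + 0.1485 + 0.2154 = 0.5297
G = 1 − 0.5297 = 0.4703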